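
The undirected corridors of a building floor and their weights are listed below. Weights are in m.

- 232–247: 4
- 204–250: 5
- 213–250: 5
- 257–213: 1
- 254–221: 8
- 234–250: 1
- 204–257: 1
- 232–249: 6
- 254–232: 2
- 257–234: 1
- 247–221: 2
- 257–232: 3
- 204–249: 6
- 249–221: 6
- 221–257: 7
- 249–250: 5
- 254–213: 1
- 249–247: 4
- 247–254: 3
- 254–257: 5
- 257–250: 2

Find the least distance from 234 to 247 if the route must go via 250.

Best 234 to 250: 234 → 250 costing 1
Best 250 to 247: 250 → 257 → 213 → 254 → 247 costing 7
Total via 250: 1 + 7 = 8 m.

8 m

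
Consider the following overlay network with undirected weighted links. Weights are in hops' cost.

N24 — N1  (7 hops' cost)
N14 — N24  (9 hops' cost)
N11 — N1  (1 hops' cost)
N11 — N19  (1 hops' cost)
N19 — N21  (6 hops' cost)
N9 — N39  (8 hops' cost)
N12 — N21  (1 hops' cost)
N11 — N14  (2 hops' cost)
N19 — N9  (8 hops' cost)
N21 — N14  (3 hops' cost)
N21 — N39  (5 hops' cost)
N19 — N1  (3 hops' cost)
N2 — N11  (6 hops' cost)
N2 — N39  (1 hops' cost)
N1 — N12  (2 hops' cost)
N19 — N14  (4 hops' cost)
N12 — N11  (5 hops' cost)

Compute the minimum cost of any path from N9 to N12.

12 hops' cost

Candidate routes:
N9 - N19 - N1 - N12: 8+3+2 = 13
N9 - N19 - N11 - N1 - N12: 8+1+1+2 = 12
N9 - N19 - N11 - N12: 8+1+5 = 14
N9 - N39 - N21 - N12: 8+5+1 = 14
The minimum is 12 hops' cost via N9 - N19 - N11 - N1 - N12.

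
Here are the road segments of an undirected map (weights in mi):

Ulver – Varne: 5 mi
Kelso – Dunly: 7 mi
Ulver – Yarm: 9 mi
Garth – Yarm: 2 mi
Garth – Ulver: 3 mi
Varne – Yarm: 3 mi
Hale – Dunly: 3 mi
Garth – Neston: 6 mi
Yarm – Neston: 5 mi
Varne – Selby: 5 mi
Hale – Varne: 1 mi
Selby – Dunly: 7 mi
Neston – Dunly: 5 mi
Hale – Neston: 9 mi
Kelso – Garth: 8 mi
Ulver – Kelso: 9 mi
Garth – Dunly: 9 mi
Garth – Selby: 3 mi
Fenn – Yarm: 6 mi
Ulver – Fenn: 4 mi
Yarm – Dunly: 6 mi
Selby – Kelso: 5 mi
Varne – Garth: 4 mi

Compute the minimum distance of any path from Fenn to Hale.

10 mi

Candidate routes:
Fenn → Ulver → Varne → Hale: 4+5+1 = 10
Fenn → Ulver → Garth → Yarm → Varne → Hale: 4+3+2+3+1 = 13
Fenn → Ulver → Garth → Varne → Hale: 4+3+4+1 = 12
The minimum is 10 mi via Fenn → Ulver → Varne → Hale.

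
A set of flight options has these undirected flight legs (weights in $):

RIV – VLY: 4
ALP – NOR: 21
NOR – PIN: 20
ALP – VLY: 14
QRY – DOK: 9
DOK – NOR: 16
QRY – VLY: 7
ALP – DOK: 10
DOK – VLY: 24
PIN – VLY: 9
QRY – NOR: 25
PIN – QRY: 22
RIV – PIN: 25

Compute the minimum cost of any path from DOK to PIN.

Enumerating some paths:
DOK → QRY → PIN: 9+22 = 31
DOK → VLY → PIN: 24+9 = 33
DOK → QRY → VLY → PIN: 9+7+9 = 25
DOK → ALP → VLY → PIN: 10+14+9 = 33
The minimum is $25 via DOK → QRY → VLY → PIN.

$25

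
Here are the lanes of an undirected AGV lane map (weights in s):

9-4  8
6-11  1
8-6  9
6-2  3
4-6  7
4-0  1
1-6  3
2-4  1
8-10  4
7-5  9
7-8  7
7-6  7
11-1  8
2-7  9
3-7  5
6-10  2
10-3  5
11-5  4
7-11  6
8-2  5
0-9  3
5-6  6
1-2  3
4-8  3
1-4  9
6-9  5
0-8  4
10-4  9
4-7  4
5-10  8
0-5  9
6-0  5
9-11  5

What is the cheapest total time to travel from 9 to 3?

12 s

Settle nodes by increasing distance from 9:
9: 0
0: 3  (via 9)
4: 4  (via 0)
2: 5  (via 4)
6: 5  (via 9)
11: 5  (via 9)
8: 7  (via 0)
10: 7  (via 6)
1: 8  (via 2)
7: 8  (via 4)
5: 9  (via 11)
3: 12  (via 10)
Shortest route: 9–6–10–3 = 12 s.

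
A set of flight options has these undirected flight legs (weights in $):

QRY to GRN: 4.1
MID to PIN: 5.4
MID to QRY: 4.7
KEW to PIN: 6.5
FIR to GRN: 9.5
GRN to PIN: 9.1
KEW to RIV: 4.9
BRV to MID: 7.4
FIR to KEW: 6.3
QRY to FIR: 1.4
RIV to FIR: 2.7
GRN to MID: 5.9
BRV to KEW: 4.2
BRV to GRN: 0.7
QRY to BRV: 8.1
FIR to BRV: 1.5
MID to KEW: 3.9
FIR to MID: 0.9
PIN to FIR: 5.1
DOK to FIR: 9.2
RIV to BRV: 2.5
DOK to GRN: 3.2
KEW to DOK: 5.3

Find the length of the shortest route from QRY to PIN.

$6.5

Running Dijkstra from QRY:
QRY: 0
FIR: 1.4  (via QRY)
MID: 2.3  (via FIR)
BRV: 2.9  (via FIR)
GRN: 3.6  (via BRV)
RIV: 4.1  (via FIR)
KEW: 6.2  (via MID)
PIN: 6.5  (via FIR)
Shortest route: QRY–FIR–PIN = $6.5.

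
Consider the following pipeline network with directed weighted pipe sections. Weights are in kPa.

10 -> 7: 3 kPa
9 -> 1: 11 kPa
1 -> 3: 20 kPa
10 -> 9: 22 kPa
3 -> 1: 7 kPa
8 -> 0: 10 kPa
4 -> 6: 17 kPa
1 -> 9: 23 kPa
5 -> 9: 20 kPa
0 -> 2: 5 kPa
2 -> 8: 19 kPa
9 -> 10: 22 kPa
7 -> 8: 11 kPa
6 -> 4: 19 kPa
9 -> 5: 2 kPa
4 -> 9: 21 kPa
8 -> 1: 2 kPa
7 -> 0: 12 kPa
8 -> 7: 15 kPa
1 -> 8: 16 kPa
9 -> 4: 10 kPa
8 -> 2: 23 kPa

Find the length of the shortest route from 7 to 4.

46 kPa

Candidate routes:
7–0–2–8–1–9–4: 12+5+19+2+23+10 = 71
7–8–1–9–4: 11+2+23+10 = 46
Cheapest is 7–8–1–9–4 at 46 kPa.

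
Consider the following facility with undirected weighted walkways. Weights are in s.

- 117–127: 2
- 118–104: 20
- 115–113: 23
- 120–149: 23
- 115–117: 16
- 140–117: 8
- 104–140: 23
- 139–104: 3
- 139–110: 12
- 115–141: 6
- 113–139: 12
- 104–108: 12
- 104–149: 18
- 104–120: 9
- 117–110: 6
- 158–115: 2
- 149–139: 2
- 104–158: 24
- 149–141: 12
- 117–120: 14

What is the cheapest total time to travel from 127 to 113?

32 s

Running Dijkstra from 127:
127: 0
117: 2  (via 127)
110: 8  (via 117)
140: 10  (via 117)
120: 16  (via 117)
115: 18  (via 117)
139: 20  (via 110)
158: 20  (via 115)
149: 22  (via 139)
104: 23  (via 139)
141: 24  (via 115)
113: 32  (via 139)
Shortest route: 127 → 117 → 110 → 139 → 113 = 32 s.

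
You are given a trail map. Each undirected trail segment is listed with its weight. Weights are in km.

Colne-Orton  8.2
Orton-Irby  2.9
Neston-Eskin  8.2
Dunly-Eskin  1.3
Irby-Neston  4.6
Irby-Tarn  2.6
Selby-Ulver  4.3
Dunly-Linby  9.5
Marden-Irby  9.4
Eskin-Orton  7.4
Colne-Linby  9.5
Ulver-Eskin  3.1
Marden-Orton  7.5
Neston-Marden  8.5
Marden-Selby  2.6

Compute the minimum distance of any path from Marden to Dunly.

Settle nodes by increasing distance from Marden:
Marden: 0
Selby: 2.6  (via Marden)
Ulver: 6.9  (via Selby)
Orton: 7.5  (via Marden)
Neston: 8.5  (via Marden)
Irby: 9.4  (via Marden)
Eskin: 10  (via Ulver)
Dunly: 11.3  (via Eskin)
Shortest route: Marden → Selby → Ulver → Eskin → Dunly = 11.3 km.

11.3 km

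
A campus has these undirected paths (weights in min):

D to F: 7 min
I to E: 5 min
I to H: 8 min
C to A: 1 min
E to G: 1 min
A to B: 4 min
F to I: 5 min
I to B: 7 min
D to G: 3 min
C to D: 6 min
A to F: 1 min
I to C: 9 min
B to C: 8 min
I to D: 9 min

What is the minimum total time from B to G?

13 min

Candidate routes:
B - A - C - D - G: 4+1+6+3 = 14
B - A - F - I - E - G: 4+1+5+5+1 = 16
B - I - E - G: 7+5+1 = 13
B - A - F - D - G: 4+1+7+3 = 15
The minimum is 13 min via B - I - E - G.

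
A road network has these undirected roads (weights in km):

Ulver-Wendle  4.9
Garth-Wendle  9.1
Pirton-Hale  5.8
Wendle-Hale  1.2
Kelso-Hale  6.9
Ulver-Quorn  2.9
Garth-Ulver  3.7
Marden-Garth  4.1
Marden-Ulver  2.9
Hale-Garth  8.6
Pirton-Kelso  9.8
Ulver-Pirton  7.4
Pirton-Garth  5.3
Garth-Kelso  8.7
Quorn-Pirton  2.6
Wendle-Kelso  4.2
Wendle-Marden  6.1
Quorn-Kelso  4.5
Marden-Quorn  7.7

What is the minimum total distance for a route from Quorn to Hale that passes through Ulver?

9 km

Best Quorn to Ulver: Quorn → Ulver costing 2.9
Best Ulver to Hale: Ulver → Wendle → Hale costing 6.1
Total via Ulver: 2.9 + 6.1 = 9 km.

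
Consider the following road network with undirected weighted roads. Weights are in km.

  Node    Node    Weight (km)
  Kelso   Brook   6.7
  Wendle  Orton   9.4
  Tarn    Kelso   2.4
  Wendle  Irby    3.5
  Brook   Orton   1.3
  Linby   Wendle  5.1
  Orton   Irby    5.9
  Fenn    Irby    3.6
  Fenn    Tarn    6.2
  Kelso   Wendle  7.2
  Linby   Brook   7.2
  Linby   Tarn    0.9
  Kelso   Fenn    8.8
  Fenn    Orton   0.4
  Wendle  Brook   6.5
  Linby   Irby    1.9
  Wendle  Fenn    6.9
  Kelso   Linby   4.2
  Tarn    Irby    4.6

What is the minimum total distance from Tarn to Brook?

7.9 km

Shortest distances from Tarn:
Tarn: 0
Linby: 0.9  (via Tarn)
Kelso: 2.4  (via Tarn)
Irby: 2.8  (via Linby)
Wendle: 6  (via Linby)
Fenn: 6.2  (via Tarn)
Orton: 6.6  (via Fenn)
Brook: 7.9  (via Orton)
Shortest route: Tarn–Fenn–Orton–Brook = 7.9 km.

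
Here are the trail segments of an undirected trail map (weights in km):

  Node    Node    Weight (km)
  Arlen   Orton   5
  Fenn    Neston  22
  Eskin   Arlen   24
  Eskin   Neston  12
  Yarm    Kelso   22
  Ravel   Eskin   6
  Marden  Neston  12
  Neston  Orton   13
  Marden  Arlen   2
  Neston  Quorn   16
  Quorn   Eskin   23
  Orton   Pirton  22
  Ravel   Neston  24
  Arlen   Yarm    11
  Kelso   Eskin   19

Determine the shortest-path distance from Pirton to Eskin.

47 km

Settle nodes by increasing distance from Pirton:
Pirton: 0
Orton: 22  (via Pirton)
Arlen: 27  (via Orton)
Marden: 29  (via Arlen)
Neston: 35  (via Orton)
Yarm: 38  (via Arlen)
Eskin: 47  (via Neston)
Shortest route: Pirton–Orton–Neston–Eskin = 47 km.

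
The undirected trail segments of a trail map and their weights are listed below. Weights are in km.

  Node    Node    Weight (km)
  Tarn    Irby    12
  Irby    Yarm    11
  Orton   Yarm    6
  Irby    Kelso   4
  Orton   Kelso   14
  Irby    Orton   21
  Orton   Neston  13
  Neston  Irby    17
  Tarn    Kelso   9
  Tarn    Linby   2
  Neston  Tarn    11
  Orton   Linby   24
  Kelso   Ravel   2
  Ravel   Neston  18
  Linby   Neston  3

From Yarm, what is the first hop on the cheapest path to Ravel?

Compare a few routes:
Yarm → Orton → Kelso → Ravel: 6+14+2 = 22
Yarm → Orton → Irby → Kelso → Ravel: 6+21+4+2 = 33
Yarm → Irby → Kelso → Ravel: 11+4+2 = 17
The minimum is 17 km via Yarm → Irby → Kelso → Ravel.
So from Yarm the first move is to Irby.

Irby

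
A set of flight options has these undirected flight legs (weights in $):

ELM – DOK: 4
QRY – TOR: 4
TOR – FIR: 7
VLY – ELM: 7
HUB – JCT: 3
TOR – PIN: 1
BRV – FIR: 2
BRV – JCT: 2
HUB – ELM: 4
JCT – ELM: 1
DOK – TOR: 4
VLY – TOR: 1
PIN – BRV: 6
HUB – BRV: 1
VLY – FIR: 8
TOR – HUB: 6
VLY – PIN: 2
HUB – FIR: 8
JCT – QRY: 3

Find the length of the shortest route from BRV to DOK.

Enumerating some paths:
BRV - HUB - ELM - DOK: 1+4+4 = 9
BRV - JCT - ELM - DOK: 2+1+4 = 7
BRV - HUB - JCT - ELM - DOK: 1+3+1+4 = 9
The minimum is $7 via BRV - JCT - ELM - DOK.

$7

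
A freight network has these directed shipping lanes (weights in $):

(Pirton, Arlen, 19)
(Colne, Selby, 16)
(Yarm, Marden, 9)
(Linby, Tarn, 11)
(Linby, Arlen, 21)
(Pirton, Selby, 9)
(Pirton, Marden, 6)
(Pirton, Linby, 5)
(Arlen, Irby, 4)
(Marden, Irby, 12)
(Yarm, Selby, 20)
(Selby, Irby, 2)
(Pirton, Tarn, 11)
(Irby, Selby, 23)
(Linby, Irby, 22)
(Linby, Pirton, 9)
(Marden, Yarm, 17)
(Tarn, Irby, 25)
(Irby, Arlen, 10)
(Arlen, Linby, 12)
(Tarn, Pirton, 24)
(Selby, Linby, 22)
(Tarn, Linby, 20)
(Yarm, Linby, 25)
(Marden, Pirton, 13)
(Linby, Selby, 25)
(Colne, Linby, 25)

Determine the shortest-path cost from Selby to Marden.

$37

Candidate routes:
Selby–Irby–Arlen–Linby–Pirton–Marden: 2+10+12+9+6 = 39
Selby–Linby–Pirton–Marden: 22+9+6 = 37
Selby–Irby–Arlen–Linby–Tarn–Pirton–Marden: 2+10+12+11+24+6 = 65
Selby–Linby–Tarn–Pirton–Marden: 22+11+24+6 = 63
Cheapest is Selby–Linby–Pirton–Marden at $37.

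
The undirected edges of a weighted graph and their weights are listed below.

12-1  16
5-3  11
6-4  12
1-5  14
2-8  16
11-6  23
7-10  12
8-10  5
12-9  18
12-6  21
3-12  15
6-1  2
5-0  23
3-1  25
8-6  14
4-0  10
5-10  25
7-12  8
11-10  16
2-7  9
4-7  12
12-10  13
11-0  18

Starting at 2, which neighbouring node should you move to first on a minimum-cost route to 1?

Enumerating some paths:
2 - 8 - 6 - 1: 16+14+2 = 32
2 - 7 - 12 - 6 - 1: 9+8+21+2 = 40
2 - 7 - 4 - 6 - 1: 9+12+12+2 = 35
2 - 7 - 12 - 1: 9+8+16 = 33
Cheapest is 2 - 8 - 6 - 1 at 32.
So from 2 the first move is to 8.

8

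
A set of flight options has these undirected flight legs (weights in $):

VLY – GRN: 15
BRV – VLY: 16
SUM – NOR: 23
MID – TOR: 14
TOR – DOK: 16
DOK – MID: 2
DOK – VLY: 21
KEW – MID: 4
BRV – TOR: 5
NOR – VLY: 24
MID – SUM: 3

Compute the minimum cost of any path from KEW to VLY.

Settle nodes by increasing distance from KEW:
KEW: 0
MID: 4  (via KEW)
DOK: 6  (via MID)
SUM: 7  (via MID)
TOR: 18  (via MID)
BRV: 23  (via TOR)
VLY: 27  (via DOK)
Shortest route: KEW–MID–DOK–VLY = $27.

$27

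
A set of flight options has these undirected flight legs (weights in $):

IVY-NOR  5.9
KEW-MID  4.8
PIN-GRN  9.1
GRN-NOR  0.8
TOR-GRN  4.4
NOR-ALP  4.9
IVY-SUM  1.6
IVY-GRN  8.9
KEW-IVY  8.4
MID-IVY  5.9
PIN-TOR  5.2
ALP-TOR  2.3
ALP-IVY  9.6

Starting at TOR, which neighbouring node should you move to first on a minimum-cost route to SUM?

GRN

Enumerating some paths:
TOR - ALP - NOR - IVY - SUM: 2.3+4.9+5.9+1.6 = 14.7
TOR - GRN - NOR - IVY - SUM: 4.4+0.8+5.9+1.6 = 12.7
TOR - GRN - IVY - SUM: 4.4+8.9+1.6 = 14.9
TOR - ALP - IVY - SUM: 2.3+9.6+1.6 = 13.5
Cheapest is TOR - GRN - NOR - IVY - SUM at $12.7.
So from TOR the first move is to GRN.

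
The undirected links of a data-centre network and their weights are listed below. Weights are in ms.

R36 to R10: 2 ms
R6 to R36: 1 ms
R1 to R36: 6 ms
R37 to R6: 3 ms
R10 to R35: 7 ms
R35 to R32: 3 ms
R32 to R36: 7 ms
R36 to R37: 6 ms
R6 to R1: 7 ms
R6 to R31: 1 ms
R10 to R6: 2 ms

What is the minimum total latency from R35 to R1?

15 ms

Settle nodes by increasing distance from R35:
R35: 0
R32: 3  (via R35)
R10: 7  (via R35)
R6: 9  (via R10)
R36: 9  (via R10)
R31: 10  (via R6)
R37: 12  (via R6)
R1: 15  (via R36)
Shortest route: R35 → R10 → R36 → R1 = 15 ms.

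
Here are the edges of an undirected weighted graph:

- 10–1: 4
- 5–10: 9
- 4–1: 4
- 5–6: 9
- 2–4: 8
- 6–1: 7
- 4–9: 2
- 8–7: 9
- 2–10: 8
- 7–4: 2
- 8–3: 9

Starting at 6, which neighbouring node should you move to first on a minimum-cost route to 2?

Candidate routes:
6 - 1 - 4 - 2: 7+4+8 = 19
6 - 5 - 10 - 1 - 4 - 2: 9+9+4+4+8 = 34
6 - 5 - 10 - 2: 9+9+8 = 26
The minimum is 19 via 6 - 1 - 4 - 2.
So from 6 the first move is to 1.

1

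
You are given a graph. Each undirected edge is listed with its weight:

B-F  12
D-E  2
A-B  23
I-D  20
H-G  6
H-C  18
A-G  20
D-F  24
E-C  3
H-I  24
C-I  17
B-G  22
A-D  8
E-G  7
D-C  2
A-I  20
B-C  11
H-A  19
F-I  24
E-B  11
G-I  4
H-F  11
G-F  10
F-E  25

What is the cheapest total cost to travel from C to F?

Shortest distances from C:
C: 0
D: 2  (via C)
E: 3  (via C)
A: 10  (via D)
G: 10  (via E)
B: 11  (via C)
I: 14  (via G)
H: 16  (via G)
F: 20  (via G)
Shortest route: C → E → G → F = 20.

20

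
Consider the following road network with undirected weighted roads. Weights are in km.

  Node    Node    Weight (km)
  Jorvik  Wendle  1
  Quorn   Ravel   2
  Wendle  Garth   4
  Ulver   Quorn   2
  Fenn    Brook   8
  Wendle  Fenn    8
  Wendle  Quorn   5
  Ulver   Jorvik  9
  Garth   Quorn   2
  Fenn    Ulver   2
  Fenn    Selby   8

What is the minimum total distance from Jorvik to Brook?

17 km

Compare a few routes:
Jorvik → Wendle → Fenn → Brook: 1+8+8 = 17
Jorvik → Wendle → Quorn → Ulver → Fenn → Brook: 1+5+2+2+8 = 18
The minimum is 17 km via Jorvik → Wendle → Fenn → Brook.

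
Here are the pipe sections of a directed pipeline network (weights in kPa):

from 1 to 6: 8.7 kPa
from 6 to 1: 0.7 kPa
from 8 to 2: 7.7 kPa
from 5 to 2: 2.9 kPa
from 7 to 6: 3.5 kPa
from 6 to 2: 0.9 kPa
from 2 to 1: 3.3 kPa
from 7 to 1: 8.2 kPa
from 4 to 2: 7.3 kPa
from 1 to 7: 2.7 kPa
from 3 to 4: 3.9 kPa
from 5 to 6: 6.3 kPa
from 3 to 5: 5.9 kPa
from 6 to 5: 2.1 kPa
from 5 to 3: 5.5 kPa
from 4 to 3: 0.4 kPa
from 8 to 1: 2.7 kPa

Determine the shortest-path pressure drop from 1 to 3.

Settle nodes by increasing distance from 1:
1: 0
7: 2.7  (via 1)
6: 6.2  (via 7)
2: 7.1  (via 6)
5: 8.3  (via 6)
3: 13.8  (via 5)
Shortest route: 1–7–6–5–3 = 13.8 kPa.

13.8 kPa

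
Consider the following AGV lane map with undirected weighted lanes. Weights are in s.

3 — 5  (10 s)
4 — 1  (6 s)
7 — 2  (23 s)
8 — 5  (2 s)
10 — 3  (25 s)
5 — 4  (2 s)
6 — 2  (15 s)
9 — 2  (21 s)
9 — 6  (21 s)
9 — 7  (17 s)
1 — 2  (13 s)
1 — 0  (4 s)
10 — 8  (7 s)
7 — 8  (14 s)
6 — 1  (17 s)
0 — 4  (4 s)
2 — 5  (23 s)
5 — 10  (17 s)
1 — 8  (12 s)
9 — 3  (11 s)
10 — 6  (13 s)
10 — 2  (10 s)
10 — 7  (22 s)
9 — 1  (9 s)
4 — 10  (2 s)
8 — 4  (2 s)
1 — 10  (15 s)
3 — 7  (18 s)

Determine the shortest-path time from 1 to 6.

17 s

Settle nodes by increasing distance from 1:
1: 0
0: 4  (via 1)
4: 6  (via 1)
5: 8  (via 4)
8: 8  (via 4)
10: 8  (via 4)
9: 9  (via 1)
2: 13  (via 1)
6: 17  (via 1)
Shortest route: 1 → 6 = 17 s.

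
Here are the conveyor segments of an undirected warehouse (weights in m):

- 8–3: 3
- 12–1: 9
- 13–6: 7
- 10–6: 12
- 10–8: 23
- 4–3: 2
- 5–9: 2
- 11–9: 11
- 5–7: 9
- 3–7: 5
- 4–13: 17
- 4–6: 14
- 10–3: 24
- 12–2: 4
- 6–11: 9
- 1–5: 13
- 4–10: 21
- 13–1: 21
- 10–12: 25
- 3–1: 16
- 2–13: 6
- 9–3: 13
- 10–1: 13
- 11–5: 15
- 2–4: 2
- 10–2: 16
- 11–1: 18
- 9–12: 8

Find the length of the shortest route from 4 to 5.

16 m

Settle nodes by increasing distance from 4:
4: 0
2: 2  (via 4)
3: 2  (via 4)
8: 5  (via 3)
12: 6  (via 2)
7: 7  (via 3)
13: 8  (via 2)
6: 14  (via 4)
9: 14  (via 12)
1: 15  (via 12)
5: 16  (via 7)
Shortest route: 4–3–7–5 = 16 m.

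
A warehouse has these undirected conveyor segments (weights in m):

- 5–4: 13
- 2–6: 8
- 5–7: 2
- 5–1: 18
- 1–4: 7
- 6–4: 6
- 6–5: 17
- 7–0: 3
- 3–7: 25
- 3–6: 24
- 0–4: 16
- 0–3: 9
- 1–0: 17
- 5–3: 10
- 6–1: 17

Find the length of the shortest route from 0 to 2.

30 m

Candidate routes:
0 - 7 - 5 - 4 - 6 - 2: 3+2+13+6+8 = 32
0 - 7 - 5 - 6 - 2: 3+2+17+8 = 30
0 - 1 - 4 - 6 - 2: 17+7+6+8 = 38
Cheapest is 0 - 7 - 5 - 6 - 2 at 30 m.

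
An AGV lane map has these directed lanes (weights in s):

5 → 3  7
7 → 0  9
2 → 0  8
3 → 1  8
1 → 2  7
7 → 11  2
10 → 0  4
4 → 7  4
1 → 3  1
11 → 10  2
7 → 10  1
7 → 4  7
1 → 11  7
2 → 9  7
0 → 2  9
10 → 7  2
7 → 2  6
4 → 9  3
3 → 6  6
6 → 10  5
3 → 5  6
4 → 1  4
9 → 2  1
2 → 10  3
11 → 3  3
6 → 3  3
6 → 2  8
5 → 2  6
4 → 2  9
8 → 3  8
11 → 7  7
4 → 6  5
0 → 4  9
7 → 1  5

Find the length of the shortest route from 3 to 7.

Running Dijkstra from 3:
3: 0
5: 6  (via 3)
6: 6  (via 3)
1: 8  (via 3)
10: 11  (via 6)
2: 12  (via 5)
7: 13  (via 10)
Shortest route: 3–6–10–7 = 13 s.

13 s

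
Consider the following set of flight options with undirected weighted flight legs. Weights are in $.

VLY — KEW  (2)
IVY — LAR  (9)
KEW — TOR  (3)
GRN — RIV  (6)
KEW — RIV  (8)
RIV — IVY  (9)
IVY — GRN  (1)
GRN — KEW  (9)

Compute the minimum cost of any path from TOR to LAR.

$22

Candidate routes:
TOR–KEW–GRN–IVY–LAR: 3+9+1+9 = 22
TOR–KEW–RIV–IVY–LAR: 3+8+9+9 = 29
TOR–KEW–RIV–GRN–IVY–LAR: 3+8+6+1+9 = 27
The minimum is $22 via TOR–KEW–GRN–IVY–LAR.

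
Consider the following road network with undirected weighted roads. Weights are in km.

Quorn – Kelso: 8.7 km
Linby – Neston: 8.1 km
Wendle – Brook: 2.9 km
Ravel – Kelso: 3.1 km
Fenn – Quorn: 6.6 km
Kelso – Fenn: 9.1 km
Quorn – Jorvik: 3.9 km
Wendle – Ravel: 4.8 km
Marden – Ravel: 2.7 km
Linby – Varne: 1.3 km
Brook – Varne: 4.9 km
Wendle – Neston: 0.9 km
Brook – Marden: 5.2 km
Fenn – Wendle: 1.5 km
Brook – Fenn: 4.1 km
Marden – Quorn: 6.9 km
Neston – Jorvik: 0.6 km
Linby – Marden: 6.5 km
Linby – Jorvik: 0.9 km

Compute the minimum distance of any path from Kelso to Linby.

10.3 km

Compare a few routes:
Kelso → Quorn → Jorvik → Linby: 8.7+3.9+0.9 = 13.5
Kelso → Ravel → Wendle → Neston → Jorvik → Linby: 3.1+4.8+0.9+0.6+0.9 = 10.3
Kelso → Fenn → Wendle → Neston → Jorvik → Linby: 9.1+1.5+0.9+0.6+0.9 = 13
Kelso → Ravel → Marden → Linby: 3.1+2.7+6.5 = 12.3
The minimum is 10.3 km via Kelso → Ravel → Wendle → Neston → Jorvik → Linby.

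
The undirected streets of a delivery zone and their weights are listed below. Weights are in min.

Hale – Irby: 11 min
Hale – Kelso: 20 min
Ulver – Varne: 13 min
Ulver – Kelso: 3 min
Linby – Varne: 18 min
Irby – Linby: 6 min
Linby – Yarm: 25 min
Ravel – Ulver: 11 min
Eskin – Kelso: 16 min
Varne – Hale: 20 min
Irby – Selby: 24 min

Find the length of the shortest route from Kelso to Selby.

Compare a few routes:
Kelso → Hale → Irby → Selby: 20+11+24 = 55
Kelso → Ulver → Varne → Linby → Irby → Selby: 3+13+18+6+24 = 64
Cheapest is Kelso → Hale → Irby → Selby at 55 min.

55 min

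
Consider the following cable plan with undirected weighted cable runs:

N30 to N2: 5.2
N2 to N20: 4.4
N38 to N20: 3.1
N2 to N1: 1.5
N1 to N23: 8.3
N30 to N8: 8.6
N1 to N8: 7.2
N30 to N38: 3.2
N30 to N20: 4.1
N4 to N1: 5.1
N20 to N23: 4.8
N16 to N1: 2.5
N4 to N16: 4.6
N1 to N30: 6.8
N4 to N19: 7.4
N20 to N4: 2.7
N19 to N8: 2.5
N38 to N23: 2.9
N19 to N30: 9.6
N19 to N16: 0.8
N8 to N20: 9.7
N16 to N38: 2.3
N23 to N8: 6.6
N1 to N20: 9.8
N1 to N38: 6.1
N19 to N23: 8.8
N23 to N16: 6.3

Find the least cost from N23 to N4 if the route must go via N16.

9.8

Shortest N23→N16: N23–N38–N16 = 5.2
Shortest N16→N4: N16–N4 = 4.6
Total via N16: 5.2 + 4.6 = 9.8.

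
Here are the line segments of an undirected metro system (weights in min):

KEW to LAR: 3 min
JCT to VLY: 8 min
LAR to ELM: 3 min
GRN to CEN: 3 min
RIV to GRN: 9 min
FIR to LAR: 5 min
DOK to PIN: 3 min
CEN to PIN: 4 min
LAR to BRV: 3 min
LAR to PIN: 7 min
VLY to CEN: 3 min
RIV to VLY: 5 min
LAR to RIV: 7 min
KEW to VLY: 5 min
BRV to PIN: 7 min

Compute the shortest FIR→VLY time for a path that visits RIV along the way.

17 min

Best FIR to RIV: FIR–LAR–RIV costing 12
Shortest RIV→VLY: RIV–VLY = 5
Total via RIV: 12 + 5 = 17 min.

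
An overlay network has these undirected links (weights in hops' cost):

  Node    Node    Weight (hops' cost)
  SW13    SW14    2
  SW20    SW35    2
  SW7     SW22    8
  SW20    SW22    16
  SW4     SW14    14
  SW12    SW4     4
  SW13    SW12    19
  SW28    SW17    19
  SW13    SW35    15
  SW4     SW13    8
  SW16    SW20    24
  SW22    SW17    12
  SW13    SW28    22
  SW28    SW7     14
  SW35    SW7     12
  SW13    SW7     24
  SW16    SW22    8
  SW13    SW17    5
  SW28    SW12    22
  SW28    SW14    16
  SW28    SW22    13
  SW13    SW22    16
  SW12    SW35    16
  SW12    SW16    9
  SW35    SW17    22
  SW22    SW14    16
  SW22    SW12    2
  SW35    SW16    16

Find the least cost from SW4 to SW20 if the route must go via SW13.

25 hops' cost

Best SW4 to SW13: SW4–SW13 costing 8
Shortest SW13→SW20: SW13–SW35–SW20 = 17
Total via SW13: 8 + 17 = 25 hops' cost.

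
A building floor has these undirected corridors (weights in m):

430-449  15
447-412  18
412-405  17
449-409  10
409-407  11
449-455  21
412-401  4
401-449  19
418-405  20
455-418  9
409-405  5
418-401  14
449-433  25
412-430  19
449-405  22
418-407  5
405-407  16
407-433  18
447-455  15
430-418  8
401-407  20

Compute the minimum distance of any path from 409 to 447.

40 m

Enumerating some paths:
409–405–418–455–447: 5+20+9+15 = 49
409–449–455–447: 10+21+15 = 46
409–405–412–447: 5+17+18 = 40
Cheapest is 409–405–412–447 at 40 m.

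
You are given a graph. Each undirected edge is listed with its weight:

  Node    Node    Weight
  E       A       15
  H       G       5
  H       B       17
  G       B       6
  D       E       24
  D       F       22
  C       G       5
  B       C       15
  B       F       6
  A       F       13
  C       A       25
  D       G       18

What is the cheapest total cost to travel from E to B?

34

Settle nodes by increasing distance from E:
E: 0
A: 15  (via E)
D: 24  (via E)
F: 28  (via A)
B: 34  (via F)
Shortest route: E–A–F–B = 34.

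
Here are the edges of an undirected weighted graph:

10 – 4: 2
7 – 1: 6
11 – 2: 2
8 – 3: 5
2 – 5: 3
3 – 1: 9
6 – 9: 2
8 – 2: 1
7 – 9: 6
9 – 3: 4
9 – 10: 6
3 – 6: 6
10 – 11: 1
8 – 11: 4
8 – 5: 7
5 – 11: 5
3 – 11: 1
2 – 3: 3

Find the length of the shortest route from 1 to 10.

11

Running Dijkstra from 1:
1: 0
7: 6  (via 1)
3: 9  (via 1)
11: 10  (via 3)
10: 11  (via 11)
Shortest route: 1 → 3 → 11 → 10 = 11.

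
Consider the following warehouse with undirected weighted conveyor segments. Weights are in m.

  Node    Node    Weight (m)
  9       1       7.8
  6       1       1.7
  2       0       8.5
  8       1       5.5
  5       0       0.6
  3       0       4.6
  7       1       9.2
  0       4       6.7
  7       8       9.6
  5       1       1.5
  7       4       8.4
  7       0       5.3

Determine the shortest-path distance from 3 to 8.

Compare a few routes:
3 → 0 → 5 → 1 → 7 → 8: 4.6+0.6+1.5+9.2+9.6 = 25.5
3 → 0 → 7 → 1 → 8: 4.6+5.3+9.2+5.5 = 24.6
3 → 0 → 7 → 8: 4.6+5.3+9.6 = 19.5
3 → 0 → 5 → 1 → 8: 4.6+0.6+1.5+5.5 = 12.2
The minimum is 12.2 m via 3 → 0 → 5 → 1 → 8.

12.2 m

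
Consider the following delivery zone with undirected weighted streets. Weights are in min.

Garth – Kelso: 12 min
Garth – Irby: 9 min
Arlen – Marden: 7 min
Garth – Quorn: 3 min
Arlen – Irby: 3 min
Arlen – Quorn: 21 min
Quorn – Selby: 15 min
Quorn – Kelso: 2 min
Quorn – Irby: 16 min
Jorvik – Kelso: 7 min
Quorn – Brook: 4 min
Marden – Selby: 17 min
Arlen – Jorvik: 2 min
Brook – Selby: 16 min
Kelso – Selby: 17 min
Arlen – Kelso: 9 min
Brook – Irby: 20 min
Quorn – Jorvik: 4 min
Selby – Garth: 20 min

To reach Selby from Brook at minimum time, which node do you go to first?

Selby

Enumerating some paths:
Brook → Quorn → Selby: 4+15 = 19
Brook → Selby: 16 = 16
Brook → Quorn → Kelso → Selby: 4+2+17 = 23
Brook → Quorn → Garth → Selby: 4+3+20 = 27
Cheapest is Brook → Selby at 16 min.
So from Brook the first move is to Selby.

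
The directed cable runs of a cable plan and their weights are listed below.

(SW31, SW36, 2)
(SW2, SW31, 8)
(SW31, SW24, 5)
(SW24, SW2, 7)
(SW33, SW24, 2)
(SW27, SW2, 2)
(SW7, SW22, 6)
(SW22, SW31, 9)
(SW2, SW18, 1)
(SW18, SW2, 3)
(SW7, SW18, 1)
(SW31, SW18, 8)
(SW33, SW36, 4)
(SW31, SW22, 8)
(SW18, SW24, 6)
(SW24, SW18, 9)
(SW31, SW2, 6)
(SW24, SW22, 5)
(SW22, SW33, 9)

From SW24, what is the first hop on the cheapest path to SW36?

Compare a few routes:
SW24–SW22–SW31–SW36: 5+9+2 = 16
SW24–SW22–SW33–SW36: 5+9+4 = 18
SW24–SW2–SW31–SW36: 7+8+2 = 17
The minimum is 16 via SW24–SW22–SW31–SW36.
So from SW24 the first move is to SW22.

SW22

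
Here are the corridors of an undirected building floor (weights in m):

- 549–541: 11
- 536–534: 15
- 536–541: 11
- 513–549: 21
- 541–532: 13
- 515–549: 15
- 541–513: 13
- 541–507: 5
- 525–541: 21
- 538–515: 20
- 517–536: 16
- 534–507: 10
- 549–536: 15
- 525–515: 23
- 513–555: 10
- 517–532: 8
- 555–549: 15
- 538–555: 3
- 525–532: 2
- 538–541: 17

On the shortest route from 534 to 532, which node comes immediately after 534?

507

Candidate routes:
534 - 507 - 541 - 532: 10+5+13 = 28
534 - 536 - 517 - 532: 15+16+8 = 39
534 - 536 - 541 - 532: 15+11+13 = 39
534 - 507 - 541 - 525 - 532: 10+5+21+2 = 38
Cheapest is 534 - 507 - 541 - 532 at 28 m.
So from 534 the first move is to 507.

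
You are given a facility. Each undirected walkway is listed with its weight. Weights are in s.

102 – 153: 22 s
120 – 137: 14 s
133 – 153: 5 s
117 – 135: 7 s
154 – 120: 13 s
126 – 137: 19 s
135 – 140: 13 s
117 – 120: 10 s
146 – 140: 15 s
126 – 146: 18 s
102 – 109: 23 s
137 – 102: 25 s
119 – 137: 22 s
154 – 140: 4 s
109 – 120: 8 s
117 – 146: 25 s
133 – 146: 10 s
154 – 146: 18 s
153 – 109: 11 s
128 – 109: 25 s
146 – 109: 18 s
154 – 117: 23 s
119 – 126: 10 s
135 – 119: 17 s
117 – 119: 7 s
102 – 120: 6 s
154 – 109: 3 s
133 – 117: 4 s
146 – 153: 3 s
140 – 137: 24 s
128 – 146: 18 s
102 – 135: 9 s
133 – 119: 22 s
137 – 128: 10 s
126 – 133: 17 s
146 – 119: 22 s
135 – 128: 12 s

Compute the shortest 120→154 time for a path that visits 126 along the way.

Shortest 120→126: 120–117–119–126 = 27
Shortest 126→154: 126–146–153–109–154 = 35
Total via 126: 27 + 35 = 62 s.

62 s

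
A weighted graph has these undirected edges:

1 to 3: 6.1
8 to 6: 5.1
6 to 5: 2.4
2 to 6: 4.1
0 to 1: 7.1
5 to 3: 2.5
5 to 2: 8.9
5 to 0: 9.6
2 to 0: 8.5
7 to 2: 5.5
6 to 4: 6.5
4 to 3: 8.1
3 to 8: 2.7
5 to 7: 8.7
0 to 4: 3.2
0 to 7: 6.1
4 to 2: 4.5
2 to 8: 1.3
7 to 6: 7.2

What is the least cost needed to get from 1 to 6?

11

Enumerating some paths:
1 → 3 → 8 → 6: 6.1+2.7+5.1 = 13.9
1 → 3 → 5 → 6: 6.1+2.5+2.4 = 11
1 → 0 → 4 → 6: 7.1+3.2+6.5 = 16.8
1 → 3 → 8 → 2 → 6: 6.1+2.7+1.3+4.1 = 14.2
The minimum is 11 via 1 → 3 → 5 → 6.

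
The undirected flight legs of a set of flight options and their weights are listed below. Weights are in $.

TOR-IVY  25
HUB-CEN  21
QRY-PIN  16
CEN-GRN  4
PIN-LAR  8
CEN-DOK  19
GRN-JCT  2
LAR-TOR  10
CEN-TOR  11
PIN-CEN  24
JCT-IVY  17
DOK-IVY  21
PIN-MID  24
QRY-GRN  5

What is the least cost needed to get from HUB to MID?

$69

Compare a few routes:
HUB–CEN–GRN–QRY–PIN–MID: 21+4+5+16+24 = 70
HUB–CEN–PIN–MID: 21+24+24 = 69
Cheapest is HUB–CEN–PIN–MID at $69.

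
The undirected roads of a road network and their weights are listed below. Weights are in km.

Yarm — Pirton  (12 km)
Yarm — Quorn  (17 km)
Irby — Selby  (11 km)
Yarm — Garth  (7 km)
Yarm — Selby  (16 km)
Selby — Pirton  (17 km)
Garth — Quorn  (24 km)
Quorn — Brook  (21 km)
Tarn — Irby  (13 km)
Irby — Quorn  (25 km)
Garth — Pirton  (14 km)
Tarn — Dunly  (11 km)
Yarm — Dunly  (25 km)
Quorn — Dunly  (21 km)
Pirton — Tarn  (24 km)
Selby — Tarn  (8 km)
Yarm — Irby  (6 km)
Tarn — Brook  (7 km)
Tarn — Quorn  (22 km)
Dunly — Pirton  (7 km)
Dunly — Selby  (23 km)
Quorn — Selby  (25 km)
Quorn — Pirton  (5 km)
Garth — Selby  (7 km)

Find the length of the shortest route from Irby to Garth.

Candidate routes:
Irby → Yarm → Garth: 6+7 = 13
Irby → Tarn → Selby → Garth: 13+8+7 = 28
Irby → Selby → Garth: 11+7 = 18
Cheapest is Irby → Yarm → Garth at 13 km.

13 km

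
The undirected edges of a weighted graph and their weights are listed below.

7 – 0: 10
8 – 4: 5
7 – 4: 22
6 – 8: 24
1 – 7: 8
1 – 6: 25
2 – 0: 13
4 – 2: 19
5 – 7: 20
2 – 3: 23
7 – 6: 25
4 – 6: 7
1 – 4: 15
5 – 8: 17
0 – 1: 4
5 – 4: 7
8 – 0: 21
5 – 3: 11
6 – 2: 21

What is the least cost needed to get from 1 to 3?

33

Settle nodes by increasing distance from 1:
1: 0
0: 4  (via 1)
7: 8  (via 1)
4: 15  (via 1)
2: 17  (via 0)
8: 20  (via 4)
5: 22  (via 4)
6: 22  (via 4)
3: 33  (via 5)
Shortest route: 1 → 4 → 5 → 3 = 33.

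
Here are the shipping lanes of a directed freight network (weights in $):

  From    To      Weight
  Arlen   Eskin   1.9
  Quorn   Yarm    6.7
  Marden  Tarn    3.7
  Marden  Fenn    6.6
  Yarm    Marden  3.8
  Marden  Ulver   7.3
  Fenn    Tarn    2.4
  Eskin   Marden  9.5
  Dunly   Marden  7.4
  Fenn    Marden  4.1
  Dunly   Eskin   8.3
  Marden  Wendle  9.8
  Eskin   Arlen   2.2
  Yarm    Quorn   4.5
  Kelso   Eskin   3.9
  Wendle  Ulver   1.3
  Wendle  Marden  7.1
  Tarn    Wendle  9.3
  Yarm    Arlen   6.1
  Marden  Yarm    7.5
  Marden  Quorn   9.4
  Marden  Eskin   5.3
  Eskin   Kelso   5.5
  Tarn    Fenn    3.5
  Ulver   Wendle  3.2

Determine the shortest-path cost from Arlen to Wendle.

Shortest distances from Arlen:
Arlen: 0
Eskin: 1.9  (via Arlen)
Kelso: 7.4  (via Eskin)
Marden: 11.4  (via Eskin)
Tarn: 15.1  (via Marden)
Fenn: 18  (via Marden)
Ulver: 18.7  (via Marden)
Yarm: 18.9  (via Marden)
Quorn: 20.8  (via Marden)
Wendle: 21.2  (via Marden)
Shortest route: Arlen → Eskin → Marden → Wendle = $21.2.

$21.2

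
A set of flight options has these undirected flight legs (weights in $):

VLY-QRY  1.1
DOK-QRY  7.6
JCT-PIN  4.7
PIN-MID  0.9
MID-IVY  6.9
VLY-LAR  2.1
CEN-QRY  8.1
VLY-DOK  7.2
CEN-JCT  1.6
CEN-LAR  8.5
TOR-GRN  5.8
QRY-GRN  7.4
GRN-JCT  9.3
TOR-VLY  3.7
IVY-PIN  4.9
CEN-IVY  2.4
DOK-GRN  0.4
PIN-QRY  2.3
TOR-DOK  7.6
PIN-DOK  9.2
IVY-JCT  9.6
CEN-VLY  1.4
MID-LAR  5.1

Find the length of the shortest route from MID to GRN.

$10.5

Candidate routes:
MID → PIN → DOK → GRN: 0.9+9.2+0.4 = 10.5
MID → PIN → QRY → GRN: 0.9+2.3+7.4 = 10.6
Cheapest is MID → PIN → DOK → GRN at $10.5.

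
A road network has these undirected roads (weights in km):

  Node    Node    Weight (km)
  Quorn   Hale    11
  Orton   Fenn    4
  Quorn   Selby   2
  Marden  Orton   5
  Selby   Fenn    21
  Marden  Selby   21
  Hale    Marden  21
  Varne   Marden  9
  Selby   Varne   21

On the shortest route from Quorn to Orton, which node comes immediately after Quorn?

Candidate routes:
Quorn–Hale–Marden–Orton: 11+21+5 = 37
Quorn–Selby–Varne–Marden–Orton: 2+21+9+5 = 37
Quorn–Selby–Marden–Orton: 2+21+5 = 28
Quorn–Selby–Fenn–Orton: 2+21+4 = 27
Cheapest is Quorn–Selby–Fenn–Orton at 27 km.
So from Quorn the first move is to Selby.

Selby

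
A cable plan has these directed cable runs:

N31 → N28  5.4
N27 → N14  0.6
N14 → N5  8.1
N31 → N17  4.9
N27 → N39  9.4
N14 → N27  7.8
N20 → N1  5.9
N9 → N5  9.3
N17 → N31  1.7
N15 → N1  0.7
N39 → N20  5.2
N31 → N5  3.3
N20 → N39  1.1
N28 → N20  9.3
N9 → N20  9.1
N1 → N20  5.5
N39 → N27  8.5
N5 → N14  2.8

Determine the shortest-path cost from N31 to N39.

Shortest distances from N31:
N31: 0
N5: 3.3  (via N31)
N17: 4.9  (via N31)
N28: 5.4  (via N31)
N14: 6.1  (via N5)
N27: 13.9  (via N14)
N20: 14.7  (via N28)
N39: 15.8  (via N20)
Shortest route: N31–N28–N20–N39 = 15.8.

15.8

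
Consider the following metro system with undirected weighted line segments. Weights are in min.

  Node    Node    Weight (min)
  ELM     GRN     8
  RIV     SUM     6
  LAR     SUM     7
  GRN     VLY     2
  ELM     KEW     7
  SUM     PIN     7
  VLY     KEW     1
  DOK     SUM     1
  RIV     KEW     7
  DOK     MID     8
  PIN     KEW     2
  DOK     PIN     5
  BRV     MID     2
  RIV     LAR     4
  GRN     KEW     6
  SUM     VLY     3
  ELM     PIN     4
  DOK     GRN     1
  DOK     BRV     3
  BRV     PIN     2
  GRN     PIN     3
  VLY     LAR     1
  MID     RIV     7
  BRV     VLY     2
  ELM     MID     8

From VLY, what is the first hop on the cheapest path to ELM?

Enumerating some paths:
VLY–KEW–ELM: 1+7 = 8
VLY–KEW–PIN–ELM: 1+2+4 = 7
Cheapest is VLY–KEW–PIN–ELM at 7 min.
So from VLY the first move is to KEW.

KEW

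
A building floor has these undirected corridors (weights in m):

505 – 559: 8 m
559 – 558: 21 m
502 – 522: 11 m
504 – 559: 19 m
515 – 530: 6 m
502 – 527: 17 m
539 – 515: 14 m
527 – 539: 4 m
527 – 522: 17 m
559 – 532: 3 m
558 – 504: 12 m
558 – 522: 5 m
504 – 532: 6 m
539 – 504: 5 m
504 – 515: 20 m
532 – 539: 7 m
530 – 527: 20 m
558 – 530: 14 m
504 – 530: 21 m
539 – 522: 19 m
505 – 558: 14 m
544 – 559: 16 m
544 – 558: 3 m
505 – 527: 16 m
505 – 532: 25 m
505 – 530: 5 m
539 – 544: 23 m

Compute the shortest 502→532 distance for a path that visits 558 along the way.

Shortest 502→558: 502 → 522 → 558 = 16
Best 558 to 532: 558 → 504 → 532 costing 18
Total via 558: 16 + 18 = 34 m.

34 m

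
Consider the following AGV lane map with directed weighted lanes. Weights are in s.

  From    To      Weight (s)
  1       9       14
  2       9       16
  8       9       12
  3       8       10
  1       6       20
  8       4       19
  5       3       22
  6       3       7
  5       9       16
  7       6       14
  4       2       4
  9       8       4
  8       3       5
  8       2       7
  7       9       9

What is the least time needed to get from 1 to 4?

37 s

Running Dijkstra from 1:
1: 0
9: 14  (via 1)
8: 18  (via 9)
6: 20  (via 1)
3: 23  (via 8)
2: 25  (via 8)
4: 37  (via 8)
Shortest route: 1–9–8–4 = 37 s.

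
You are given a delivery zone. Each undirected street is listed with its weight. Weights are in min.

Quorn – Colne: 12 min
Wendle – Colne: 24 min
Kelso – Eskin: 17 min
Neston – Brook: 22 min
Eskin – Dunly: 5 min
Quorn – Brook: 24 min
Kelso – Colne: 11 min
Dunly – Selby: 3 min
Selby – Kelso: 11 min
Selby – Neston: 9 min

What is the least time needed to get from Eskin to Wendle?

Enumerating some paths:
Eskin - Kelso - Colne - Wendle: 17+11+24 = 52
Eskin - Dunly - Selby - Kelso - Colne - Wendle: 5+3+11+11+24 = 54
The minimum is 52 min via Eskin - Kelso - Colne - Wendle.

52 min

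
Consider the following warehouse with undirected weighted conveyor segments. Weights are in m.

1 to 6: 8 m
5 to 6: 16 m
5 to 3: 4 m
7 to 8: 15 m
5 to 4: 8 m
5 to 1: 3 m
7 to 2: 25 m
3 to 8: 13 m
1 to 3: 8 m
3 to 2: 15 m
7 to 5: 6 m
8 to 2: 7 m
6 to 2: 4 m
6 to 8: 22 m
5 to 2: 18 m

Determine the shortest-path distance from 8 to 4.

Settle nodes by increasing distance from 8:
8: 0
2: 7  (via 8)
6: 11  (via 2)
3: 13  (via 8)
7: 15  (via 8)
5: 17  (via 3)
1: 19  (via 6)
4: 25  (via 5)
Shortest route: 8 → 3 → 5 → 4 = 25 m.

25 m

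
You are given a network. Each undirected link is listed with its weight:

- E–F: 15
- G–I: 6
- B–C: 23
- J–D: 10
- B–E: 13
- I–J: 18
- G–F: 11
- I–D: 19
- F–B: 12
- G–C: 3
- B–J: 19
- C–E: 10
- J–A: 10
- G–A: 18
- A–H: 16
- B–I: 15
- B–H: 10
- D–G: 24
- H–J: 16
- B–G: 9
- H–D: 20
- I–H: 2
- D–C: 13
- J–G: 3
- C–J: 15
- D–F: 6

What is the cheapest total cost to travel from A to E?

Compare a few routes:
A → G → C → E: 18+3+10 = 31
A → J → G → C → E: 10+3+3+10 = 26
Cheapest is A → J → G → C → E at 26.

26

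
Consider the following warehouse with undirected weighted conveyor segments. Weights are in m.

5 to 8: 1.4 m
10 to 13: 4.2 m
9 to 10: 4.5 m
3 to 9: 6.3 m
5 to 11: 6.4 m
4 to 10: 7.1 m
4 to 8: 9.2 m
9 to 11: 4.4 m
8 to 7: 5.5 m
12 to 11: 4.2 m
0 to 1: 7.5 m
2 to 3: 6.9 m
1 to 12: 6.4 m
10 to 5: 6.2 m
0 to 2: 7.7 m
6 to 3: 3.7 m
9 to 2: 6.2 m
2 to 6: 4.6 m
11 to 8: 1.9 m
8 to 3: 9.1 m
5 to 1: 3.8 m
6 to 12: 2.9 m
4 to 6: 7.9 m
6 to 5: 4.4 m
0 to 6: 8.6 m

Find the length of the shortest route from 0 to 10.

17.5 m

Compare a few routes:
0 - 2 - 9 - 10: 7.7+6.2+4.5 = 18.4
0 - 1 - 5 - 10: 7.5+3.8+6.2 = 17.5
Cheapest is 0 - 1 - 5 - 10 at 17.5 m.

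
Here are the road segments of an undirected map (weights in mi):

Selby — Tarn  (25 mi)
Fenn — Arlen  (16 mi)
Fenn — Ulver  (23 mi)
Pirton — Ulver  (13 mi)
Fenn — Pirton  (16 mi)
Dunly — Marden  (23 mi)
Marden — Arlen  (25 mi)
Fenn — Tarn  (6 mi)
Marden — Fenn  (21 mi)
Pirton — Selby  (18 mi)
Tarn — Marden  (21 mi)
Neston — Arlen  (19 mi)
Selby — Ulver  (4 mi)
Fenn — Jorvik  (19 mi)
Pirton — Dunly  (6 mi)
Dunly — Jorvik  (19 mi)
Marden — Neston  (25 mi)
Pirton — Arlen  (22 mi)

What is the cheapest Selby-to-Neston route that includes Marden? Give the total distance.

Best Selby to Marden: Selby → Ulver → Pirton → Dunly → Marden costing 46
Best Marden to Neston: Marden → Neston costing 25
Total via Marden: 46 + 25 = 71 mi.

71 mi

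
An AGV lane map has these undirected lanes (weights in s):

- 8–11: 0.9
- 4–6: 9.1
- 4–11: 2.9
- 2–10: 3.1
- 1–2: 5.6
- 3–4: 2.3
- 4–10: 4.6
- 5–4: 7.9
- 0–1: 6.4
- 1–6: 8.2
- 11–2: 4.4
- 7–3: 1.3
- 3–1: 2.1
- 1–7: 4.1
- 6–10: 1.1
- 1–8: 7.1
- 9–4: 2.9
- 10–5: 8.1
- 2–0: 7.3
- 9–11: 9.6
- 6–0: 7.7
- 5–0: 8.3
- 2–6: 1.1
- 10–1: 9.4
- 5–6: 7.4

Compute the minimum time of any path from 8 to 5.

11.7 s

Enumerating some paths:
8–11–4–5: 0.9+2.9+7.9 = 11.7
8–11–2–6–5: 0.9+4.4+1.1+7.4 = 13.8
The minimum is 11.7 s via 8–11–4–5.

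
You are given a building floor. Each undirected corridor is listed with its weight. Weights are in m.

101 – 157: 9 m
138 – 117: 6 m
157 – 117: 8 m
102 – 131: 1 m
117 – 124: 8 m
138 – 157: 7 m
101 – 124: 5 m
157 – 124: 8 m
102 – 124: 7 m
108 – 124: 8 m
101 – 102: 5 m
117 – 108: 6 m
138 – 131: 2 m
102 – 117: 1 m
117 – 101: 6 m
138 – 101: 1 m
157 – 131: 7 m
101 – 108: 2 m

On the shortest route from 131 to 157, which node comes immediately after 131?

157

Compare a few routes:
131 → 138 → 157: 2+7 = 9
131 → 157: 7 = 7
Cheapest is 131 → 157 at 7 m.
So from 131 the first move is to 157.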